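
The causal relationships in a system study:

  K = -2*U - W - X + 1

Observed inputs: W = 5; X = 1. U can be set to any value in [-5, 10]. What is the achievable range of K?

-25 to 5

Substituting into the K equation gives K = -2*U - 5.
Linear in U, so extremes are at the endpoints: U = -5 gives K = 5; U = 10 gives K = -25.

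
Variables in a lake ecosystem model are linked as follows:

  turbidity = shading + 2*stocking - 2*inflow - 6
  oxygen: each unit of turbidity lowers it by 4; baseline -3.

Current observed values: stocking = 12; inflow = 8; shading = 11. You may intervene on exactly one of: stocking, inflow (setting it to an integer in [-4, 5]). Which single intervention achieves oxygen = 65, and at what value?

Intervening on stocking: with other inputs at their observed values, oxygen = -8*stocking + 41. Solving for 65 gives stocking = -3, within [-4, 5].
Intervening on inflow: oxygen = 8*inflow - 119. Reaching 65 requires inflow = 23, outside [-4, 5].

set stocking = -3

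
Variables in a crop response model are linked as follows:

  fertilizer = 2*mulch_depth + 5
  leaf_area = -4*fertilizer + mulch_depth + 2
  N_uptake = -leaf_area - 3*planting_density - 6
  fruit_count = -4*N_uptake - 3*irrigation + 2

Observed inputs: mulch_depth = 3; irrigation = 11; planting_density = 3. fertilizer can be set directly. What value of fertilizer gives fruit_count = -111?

Intervening on fertilizer fixes its value directly, overriding its dependence on mulch_depth.
Substituting into the leaf_area equation gives leaf_area = -4*fertilizer + 5.
This gives N_uptake = 4*fertilizer - 20.
Substituting into the fruit_count equation gives fruit_count = -16*fertilizer + 49.
Solve -16*fertilizer + 49 = -111: fertilizer = (-111 - 49) / -16 = 10.

fertilizer = 10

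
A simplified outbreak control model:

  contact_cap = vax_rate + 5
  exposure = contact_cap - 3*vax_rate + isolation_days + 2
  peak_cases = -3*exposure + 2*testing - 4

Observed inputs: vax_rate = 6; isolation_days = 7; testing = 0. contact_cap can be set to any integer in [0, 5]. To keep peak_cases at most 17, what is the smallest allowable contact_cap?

Intervening on contact_cap fixes its value directly, overriding its dependence on vax_rate.
Substituting into the exposure equation gives exposure = contact_cap - 9.
Substituting into the peak_cases equation gives peak_cases = -3*contact_cap + 23.
Require -3*contact_cap + 23 ≤ 17, so contact_cap ≥ 2.
The smallest integer in [0, 5] satisfying this is 2.

contact_cap = 2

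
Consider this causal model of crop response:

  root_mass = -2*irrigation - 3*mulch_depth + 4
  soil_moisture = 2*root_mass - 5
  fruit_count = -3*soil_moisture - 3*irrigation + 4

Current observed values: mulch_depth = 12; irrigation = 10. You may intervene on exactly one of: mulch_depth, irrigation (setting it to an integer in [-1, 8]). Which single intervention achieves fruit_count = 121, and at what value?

Intervening on mulch_depth: with other inputs at their observed values, fruit_count = 18*mulch_depth + 85. Solving for 121 gives mulch_depth = 2, within [-1, 8].
Intervening on irrigation: fruit_count = 9*irrigation + 211. Reaching 121 requires irrigation = -10, outside [-1, 8].

set mulch_depth = 2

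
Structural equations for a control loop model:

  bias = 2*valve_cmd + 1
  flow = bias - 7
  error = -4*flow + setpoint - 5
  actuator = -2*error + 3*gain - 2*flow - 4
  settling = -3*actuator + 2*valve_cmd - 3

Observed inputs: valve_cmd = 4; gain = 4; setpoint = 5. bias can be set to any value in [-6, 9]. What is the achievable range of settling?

-55 to 215

Intervening on bias fixes its value directly, overriding its dependence on valve_cmd.
Substituting into the error equation gives error = -4*bias + 28.
Substituting into the actuator equation gives actuator = 6*bias - 34.
Substituting into the settling equation gives settling = -18*bias + 107.
Linear in bias, so extremes are at the endpoints: bias = -6 gives settling = 215; bias = 9 gives settling = -55.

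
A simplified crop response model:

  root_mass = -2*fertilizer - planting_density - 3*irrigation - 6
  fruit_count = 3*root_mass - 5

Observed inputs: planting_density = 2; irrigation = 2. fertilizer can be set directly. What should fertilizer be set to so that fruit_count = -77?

Substituting into the root_mass equation gives root_mass = -2*fertilizer - 14.
Substituting into the fruit_count equation gives fruit_count = -6*fertilizer - 47.
Solve -6*fertilizer - 47 = -77: fertilizer = (-77 + 47) / -6 = 5.

fertilizer = 5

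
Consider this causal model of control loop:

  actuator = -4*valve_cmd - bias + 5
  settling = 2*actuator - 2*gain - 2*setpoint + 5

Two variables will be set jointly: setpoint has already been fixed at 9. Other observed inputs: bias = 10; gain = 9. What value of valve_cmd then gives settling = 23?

valve_cmd = -8

With setpoint held at 9:
Substituting into the actuator equation gives actuator = -4*valve_cmd - 5.
Substituting into the settling equation gives settling = -8*valve_cmd - 41.
Solve -8*valve_cmd - 41 = 23: valve_cmd = (23 + 41) / -8 = -8.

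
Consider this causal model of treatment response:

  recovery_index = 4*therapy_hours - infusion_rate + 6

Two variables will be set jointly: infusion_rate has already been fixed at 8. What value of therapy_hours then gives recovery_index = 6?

therapy_hours = 2

With infusion_rate held at 8:
Substituting into the recovery_index equation gives recovery_index = 4*therapy_hours - 2.
Solve 4*therapy_hours - 2 = 6: therapy_hours = (6 + 2) / 4 = 2.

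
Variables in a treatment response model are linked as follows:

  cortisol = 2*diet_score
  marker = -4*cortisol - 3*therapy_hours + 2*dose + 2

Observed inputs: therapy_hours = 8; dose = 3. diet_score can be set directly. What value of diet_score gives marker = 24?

Substituting into the marker equation gives marker = -8*diet_score - 16.
Solve -8*diet_score - 16 = 24: diet_score = (24 + 16) / -8 = -5.

diet_score = -5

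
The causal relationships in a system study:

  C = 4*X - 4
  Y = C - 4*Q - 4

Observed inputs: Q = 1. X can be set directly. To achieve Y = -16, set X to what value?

X = -1

Substituting into the Y equation gives Y = 4*X - 12.
Solve 4*X - 12 = -16: X = (-16 + 12) / 4 = -1.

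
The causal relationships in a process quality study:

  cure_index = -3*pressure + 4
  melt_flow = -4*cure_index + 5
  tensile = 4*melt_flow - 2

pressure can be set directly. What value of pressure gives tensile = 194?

Substituting into the melt_flow equation gives melt_flow = 12*pressure - 11.
So tensile = 48*pressure - 46.
Solve 48*pressure - 46 = 194: pressure = (194 + 46) / 48 = 5.

pressure = 5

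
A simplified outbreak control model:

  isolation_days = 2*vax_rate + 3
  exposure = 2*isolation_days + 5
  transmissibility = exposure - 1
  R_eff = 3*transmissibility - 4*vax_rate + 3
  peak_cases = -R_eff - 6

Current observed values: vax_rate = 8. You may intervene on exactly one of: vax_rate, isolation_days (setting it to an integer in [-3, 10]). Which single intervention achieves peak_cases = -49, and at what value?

set isolation_days = 10

Intervening on vax_rate: peak_cases = -8*vax_rate - 39. Reaching -49 requires vax_rate = 5/4, not an integer.
Intervening on isolation_days: with other inputs at their observed values, peak_cases = -6*isolation_days + 11. Solving for -49 gives isolation_days = 10, within [-3, 10].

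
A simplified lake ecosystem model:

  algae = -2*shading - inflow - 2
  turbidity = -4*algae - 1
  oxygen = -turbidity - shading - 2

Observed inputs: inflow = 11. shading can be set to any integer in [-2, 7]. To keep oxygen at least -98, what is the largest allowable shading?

Substituting into the algae equation gives algae = -2*shading - 13.
Substituting into the turbidity equation gives turbidity = 8*shading + 51.
So oxygen = -9*shading - 53.
Require -9*shading - 53 ≥ -98, so shading ≤ 5.
The largest integer in [-2, 7] satisfying this is 5.

shading = 5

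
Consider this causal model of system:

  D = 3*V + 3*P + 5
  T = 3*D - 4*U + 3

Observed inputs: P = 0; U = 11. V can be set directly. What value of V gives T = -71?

V = -5

Substituting into the D equation gives D = 3*V + 5.
Substituting into the T equation gives T = 9*V - 26.
Solve 9*V - 26 = -71: V = (-71 + 26) / 9 = -5.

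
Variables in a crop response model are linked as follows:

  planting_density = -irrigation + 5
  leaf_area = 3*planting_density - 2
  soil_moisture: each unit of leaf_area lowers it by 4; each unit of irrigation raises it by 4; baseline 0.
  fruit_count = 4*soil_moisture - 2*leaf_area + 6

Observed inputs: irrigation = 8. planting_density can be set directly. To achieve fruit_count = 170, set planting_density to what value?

planting_density = 0

Intervening on planting_density fixes its value directly, overriding its dependence on irrigation.
Substituting into the soil_moisture equation gives soil_moisture = -12*planting_density + 40.
Substituting into the fruit_count equation gives fruit_count = -54*planting_density + 170.
Solve -54*planting_density + 170 = 170: planting_density = (170 - 170) / -54 = 0.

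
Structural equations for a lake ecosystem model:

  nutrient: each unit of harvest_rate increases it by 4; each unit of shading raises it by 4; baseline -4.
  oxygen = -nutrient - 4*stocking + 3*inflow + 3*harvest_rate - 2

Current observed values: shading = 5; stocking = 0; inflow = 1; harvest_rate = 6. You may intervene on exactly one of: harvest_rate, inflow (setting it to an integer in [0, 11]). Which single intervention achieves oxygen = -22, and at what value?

Intervening on harvest_rate: with other inputs at their observed values, oxygen = -harvest_rate - 15. Solving for -22 gives harvest_rate = 7, within [0, 11].
Intervening on inflow: oxygen = 3*inflow - 24. Reaching -22 requires inflow = 2/3, not an integer.

set harvest_rate = 7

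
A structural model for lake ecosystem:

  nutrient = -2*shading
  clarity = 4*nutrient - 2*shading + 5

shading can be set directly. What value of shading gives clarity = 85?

Substituting into the clarity equation gives clarity = -10*shading + 5.
Solve -10*shading + 5 = 85: shading = (85 - 5) / -10 = -8.

shading = -8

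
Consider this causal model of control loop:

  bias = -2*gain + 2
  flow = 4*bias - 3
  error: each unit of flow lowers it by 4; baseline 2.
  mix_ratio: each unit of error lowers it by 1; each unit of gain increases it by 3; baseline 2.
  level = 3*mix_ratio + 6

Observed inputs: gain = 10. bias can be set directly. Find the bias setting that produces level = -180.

bias = -5

Intervening on bias fixes its value directly, overriding its dependence on gain.
Substituting into the error equation gives error = -16*bias + 14.
mix_ratio becomes 16*bias + 18.
Substituting into the level equation gives level = 48*bias + 60.
Solve 48*bias + 60 = -180: bias = (-180 - 60) / 48 = -5.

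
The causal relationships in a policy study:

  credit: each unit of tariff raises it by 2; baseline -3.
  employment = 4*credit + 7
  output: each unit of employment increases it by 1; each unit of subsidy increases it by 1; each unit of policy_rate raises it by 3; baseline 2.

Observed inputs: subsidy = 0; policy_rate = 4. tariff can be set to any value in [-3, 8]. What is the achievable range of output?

Substituting into the employment equation gives employment = 8*tariff - 5.
Substituting into the output equation gives output = 8*tariff + 9.
Linear in tariff, so extremes are at the endpoints: tariff = -3 gives output = -15; tariff = 8 gives output = 73.

-15 to 73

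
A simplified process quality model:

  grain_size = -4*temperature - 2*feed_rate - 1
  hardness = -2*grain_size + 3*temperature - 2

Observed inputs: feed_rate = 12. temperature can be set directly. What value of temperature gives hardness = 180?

Substituting into the grain_size equation gives grain_size = -4*temperature - 25.
hardness becomes 11*temperature + 48.
Solve 11*temperature + 48 = 180: temperature = (180 - 48) / 11 = 12.

temperature = 12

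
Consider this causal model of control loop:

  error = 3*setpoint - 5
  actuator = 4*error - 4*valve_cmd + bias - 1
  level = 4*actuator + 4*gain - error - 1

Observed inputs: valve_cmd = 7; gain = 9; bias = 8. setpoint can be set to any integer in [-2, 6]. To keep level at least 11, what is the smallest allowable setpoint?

Substituting into the actuator equation gives actuator = 12*setpoint - 41.
level becomes 45*setpoint - 124.
Require 45*setpoint - 124 ≥ 11, so setpoint ≥ 3.
The smallest integer in [-2, 6] satisfying this is 3.

setpoint = 3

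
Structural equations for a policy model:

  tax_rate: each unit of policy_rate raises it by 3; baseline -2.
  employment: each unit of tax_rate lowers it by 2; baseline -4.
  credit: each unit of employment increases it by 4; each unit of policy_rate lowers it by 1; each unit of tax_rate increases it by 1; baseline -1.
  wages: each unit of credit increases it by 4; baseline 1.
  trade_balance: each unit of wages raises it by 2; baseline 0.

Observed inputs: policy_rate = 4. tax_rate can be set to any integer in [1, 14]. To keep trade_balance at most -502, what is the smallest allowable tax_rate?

tax_rate = 6

Intervening on tax_rate fixes its value directly, overriding its dependence on policy_rate.
Substituting into the credit equation gives credit = -7*tax_rate - 21.
wages becomes -28*tax_rate - 83.
trade_balance becomes -56*tax_rate - 166.
Require -56*tax_rate - 166 ≤ -502, so tax_rate ≥ 6.
The smallest integer in [1, 14] satisfying this is 6.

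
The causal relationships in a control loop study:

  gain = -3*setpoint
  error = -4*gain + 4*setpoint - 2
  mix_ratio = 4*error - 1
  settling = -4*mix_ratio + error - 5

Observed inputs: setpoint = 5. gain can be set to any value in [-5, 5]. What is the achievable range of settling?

Intervening on gain fixes its value directly, overriding its dependence on setpoint.
Substituting into the error equation gives error = -4*gain + 18.
Substituting into the mix_ratio equation gives mix_ratio = -16*gain + 71.
This gives settling = 60*gain - 271.
Linear in gain, so extremes are at the endpoints: gain = -5 gives settling = -571; gain = 5 gives settling = 29.

-571 to 29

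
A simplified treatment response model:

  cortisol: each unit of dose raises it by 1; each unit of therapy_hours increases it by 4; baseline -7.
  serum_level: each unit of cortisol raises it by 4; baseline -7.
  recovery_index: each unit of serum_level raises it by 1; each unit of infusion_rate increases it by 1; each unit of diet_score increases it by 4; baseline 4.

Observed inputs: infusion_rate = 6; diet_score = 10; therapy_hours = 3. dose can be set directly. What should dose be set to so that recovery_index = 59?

dose = -1

Substituting into the cortisol equation gives cortisol = dose + 5.
So serum_level = 4*dose + 13.
Substituting into the recovery_index equation gives recovery_index = 4*dose + 63.
Solve 4*dose + 63 = 59: dose = (59 - 63) / 4 = -1.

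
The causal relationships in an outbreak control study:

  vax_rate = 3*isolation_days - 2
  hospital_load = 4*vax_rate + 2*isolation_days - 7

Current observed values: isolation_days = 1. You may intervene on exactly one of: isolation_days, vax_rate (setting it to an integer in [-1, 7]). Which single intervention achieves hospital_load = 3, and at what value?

set vax_rate = 2

Intervening on isolation_days: hospital_load = 14*isolation_days - 15. Reaching 3 requires isolation_days = 9/7, not an integer.
Intervening on vax_rate: with other inputs at their observed values, hospital_load = 4*vax_rate - 5. Solving for 3 gives vax_rate = 2, within [-1, 7].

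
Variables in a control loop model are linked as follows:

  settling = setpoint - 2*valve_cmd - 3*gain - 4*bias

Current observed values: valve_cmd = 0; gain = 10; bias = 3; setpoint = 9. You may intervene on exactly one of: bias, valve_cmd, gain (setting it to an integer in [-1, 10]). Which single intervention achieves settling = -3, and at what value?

set gain = 0

Intervening on bias: settling = -4*bias - 21. Reaching -3 requires bias = -9/2, not an integer.
Intervening on valve_cmd: settling = -2*valve_cmd - 33. Reaching -3 requires valve_cmd = -15, outside [-1, 10].
Intervening on gain: with other inputs at their observed values, settling = -3*gain - 3. Solving for -3 gives gain = 0, within [-1, 10].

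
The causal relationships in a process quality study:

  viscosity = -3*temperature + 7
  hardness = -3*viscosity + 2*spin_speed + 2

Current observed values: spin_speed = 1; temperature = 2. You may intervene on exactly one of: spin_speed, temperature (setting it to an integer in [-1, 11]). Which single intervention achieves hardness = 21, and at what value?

set spin_speed = 11

Intervening on spin_speed: with other inputs at their observed values, hardness = 2*spin_speed - 1. Solving for 21 gives spin_speed = 11, within [-1, 11].
Intervening on temperature: hardness = 9*temperature - 17. Reaching 21 requires temperature = 38/9, not an integer.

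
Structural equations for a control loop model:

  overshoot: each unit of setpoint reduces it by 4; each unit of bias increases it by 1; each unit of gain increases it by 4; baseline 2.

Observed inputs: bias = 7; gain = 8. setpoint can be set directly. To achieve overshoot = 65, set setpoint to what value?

Substituting into the overshoot equation gives overshoot = -4*setpoint + 41.
Solve -4*setpoint + 41 = 65: setpoint = (65 - 41) / -4 = -6.

setpoint = -6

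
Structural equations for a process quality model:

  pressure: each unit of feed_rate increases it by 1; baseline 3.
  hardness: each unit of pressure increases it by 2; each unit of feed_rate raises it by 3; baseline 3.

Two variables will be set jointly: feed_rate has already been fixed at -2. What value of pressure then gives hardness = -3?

With feed_rate held at -2:
Intervening on pressure fixes its value directly, overriding its dependence on feed_rate.
Substituting into the hardness equation gives hardness = 2*pressure - 3.
Solve 2*pressure - 3 = -3: pressure = (-3 + 3) / 2 = 0.

pressure = 0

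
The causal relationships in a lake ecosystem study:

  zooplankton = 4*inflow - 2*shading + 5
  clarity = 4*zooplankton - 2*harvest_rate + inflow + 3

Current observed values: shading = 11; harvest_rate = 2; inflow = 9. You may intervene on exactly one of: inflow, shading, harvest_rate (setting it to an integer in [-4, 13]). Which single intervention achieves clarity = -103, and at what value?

Intervening on inflow: with other inputs at their observed values, clarity = 17*inflow - 69. Solving for -103 gives inflow = -2, within [-4, 13].
Intervening on shading: clarity = -8*shading + 172. Reaching -103 requires shading = 275/8, not an integer.
Intervening on harvest_rate: clarity = -2*harvest_rate + 88. Reaching -103 requires harvest_rate = 191/2, not an integer.

set inflow = -2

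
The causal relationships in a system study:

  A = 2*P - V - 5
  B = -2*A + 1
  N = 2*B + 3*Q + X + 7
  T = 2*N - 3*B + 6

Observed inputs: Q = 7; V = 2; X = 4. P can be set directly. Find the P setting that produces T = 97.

P = -3

Substituting into the A equation gives A = 2*P - 7.
Substituting into the B equation gives B = -4*P + 15.
Substituting into the N equation gives N = -8*P + 62.
This gives T = -4*P + 85.
Solve -4*P + 85 = 97: P = (97 - 85) / -4 = -3.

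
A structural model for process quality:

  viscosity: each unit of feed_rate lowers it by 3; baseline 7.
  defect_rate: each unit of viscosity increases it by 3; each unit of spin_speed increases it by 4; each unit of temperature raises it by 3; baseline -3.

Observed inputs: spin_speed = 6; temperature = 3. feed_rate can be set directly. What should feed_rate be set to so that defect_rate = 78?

feed_rate = -3

Substituting into the defect_rate equation gives defect_rate = -9*feed_rate + 51.
Solve -9*feed_rate + 51 = 78: feed_rate = (78 - 51) / -9 = -3.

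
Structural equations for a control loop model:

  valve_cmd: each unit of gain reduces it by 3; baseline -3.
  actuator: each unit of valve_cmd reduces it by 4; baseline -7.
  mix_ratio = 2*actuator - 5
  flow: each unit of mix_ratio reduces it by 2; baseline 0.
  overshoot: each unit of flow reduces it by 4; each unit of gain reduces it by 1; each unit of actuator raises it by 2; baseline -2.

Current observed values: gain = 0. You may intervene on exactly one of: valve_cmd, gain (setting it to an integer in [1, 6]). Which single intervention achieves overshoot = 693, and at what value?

Intervening on valve_cmd: overshoot = -72*valve_cmd - 168. Reaching 693 requires valve_cmd = -287/24, not an integer.
Intervening on gain: with other inputs at their observed values, overshoot = 215*gain + 48. Solving for 693 gives gain = 3, within [1, 6].

set gain = 3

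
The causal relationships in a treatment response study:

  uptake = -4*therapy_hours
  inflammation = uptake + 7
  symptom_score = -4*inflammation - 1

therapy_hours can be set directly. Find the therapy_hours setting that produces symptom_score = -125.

Substituting into the inflammation equation gives inflammation = -4*therapy_hours + 7.
So symptom_score = 16*therapy_hours - 29.
Solve 16*therapy_hours - 29 = -125: therapy_hours = (-125 + 29) / 16 = -6.

therapy_hours = -6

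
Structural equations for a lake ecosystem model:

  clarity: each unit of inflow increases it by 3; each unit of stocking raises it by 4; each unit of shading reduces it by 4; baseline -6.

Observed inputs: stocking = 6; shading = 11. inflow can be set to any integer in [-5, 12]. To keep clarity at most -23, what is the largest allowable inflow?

Substituting into the clarity equation gives clarity = 3*inflow - 26.
Require 3*inflow - 26 ≤ -23, so inflow ≤ 1.
The largest integer in [-5, 12] satisfying this is 1.

inflow = 1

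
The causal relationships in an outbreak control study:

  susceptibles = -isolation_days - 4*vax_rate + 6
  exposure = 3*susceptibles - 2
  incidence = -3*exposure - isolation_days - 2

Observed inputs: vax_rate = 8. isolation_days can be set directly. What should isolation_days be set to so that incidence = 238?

Substituting into the susceptibles equation gives susceptibles = -isolation_days - 26.
Substituting into the exposure equation gives exposure = -3*isolation_days - 80.
So incidence = 8*isolation_days + 238.
Solve 8*isolation_days + 238 = 238: isolation_days = (238 - 238) / 8 = 0.

isolation_days = 0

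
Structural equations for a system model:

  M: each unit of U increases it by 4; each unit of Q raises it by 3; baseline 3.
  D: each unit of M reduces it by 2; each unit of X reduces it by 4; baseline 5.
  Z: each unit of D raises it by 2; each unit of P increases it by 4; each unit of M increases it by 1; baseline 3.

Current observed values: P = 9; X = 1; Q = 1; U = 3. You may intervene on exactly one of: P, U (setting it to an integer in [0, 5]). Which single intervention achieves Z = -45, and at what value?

set P = 1

Intervening on P: with other inputs at their observed values, Z = 4*P - 49. Solving for -45 gives P = 1, within [0, 5].
Intervening on U: Z = -12*U + 23. Reaching -45 requires U = 17/3, not an integer.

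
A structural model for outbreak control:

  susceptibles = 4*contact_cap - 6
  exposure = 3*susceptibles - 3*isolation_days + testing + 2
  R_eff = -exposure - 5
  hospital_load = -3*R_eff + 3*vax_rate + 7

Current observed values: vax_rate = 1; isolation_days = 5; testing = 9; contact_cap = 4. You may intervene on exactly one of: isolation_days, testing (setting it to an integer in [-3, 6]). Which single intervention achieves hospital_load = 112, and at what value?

Intervening on isolation_days: with other inputs at their observed values, hospital_load = -9*isolation_days + 148. Solving for 112 gives isolation_days = 4, within [-3, 6].
Intervening on testing: hospital_load = 3*testing + 76. Reaching 112 requires testing = 12, outside [-3, 6].

set isolation_days = 4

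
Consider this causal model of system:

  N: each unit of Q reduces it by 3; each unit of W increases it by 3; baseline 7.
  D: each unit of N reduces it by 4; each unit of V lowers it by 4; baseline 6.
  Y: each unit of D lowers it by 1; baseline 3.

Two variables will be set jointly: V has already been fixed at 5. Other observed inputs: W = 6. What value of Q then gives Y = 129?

Q = -1

With V held at 5:
Substituting into the N equation gives N = -3*Q + 25.
So D = 12*Q - 114.
Substituting into the Y equation gives Y = -12*Q + 117.
Solve -12*Q + 117 = 129: Q = (129 - 117) / -12 = -1.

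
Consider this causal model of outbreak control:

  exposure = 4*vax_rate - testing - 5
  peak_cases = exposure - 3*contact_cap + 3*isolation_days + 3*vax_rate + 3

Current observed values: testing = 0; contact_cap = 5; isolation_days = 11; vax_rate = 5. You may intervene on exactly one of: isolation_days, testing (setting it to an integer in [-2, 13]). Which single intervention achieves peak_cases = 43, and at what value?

Intervening on isolation_days: peak_cases = 3*isolation_days + 18. Reaching 43 requires isolation_days = 25/3, not an integer.
Intervening on testing: with other inputs at their observed values, peak_cases = -testing + 51. Solving for 43 gives testing = 8, within [-2, 13].

set testing = 8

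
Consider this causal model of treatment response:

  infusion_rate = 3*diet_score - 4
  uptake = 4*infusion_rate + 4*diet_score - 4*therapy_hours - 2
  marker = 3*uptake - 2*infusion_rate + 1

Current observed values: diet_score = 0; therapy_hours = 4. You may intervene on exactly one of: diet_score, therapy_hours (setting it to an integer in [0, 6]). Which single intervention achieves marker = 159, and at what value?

set diet_score = 6

Intervening on diet_score: with other inputs at their observed values, marker = 42*diet_score - 93. Solving for 159 gives diet_score = 6, within [0, 6].
Intervening on therapy_hours: marker = -12*therapy_hours - 45. Reaching 159 requires therapy_hours = -17, outside [0, 6].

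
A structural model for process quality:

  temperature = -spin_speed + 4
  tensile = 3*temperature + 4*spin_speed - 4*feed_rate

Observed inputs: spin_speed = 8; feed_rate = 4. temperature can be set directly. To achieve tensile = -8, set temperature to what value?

Intervening on temperature fixes its value directly, overriding its dependence on spin_speed.
Substituting into the tensile equation gives tensile = 3*temperature + 16.
Solve 3*temperature + 16 = -8: temperature = (-8 - 16) / 3 = -8.

temperature = -8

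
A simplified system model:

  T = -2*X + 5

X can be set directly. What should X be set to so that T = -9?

X = 7

Solve -2*X + 5 = -9: X = (-9 - 5) / -2 = 7.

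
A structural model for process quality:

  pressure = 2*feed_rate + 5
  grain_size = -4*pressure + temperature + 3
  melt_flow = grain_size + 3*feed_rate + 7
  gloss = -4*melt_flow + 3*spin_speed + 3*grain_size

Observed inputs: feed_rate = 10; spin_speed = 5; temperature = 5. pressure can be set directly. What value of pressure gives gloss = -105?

pressure = 9

Intervening on pressure fixes its value directly, overriding its dependence on feed_rate.
Substituting into the grain_size equation gives grain_size = -4*pressure + 8.
Substituting into the melt_flow equation gives melt_flow = -4*pressure + 45.
So gloss = 4*pressure - 141.
Solve 4*pressure - 141 = -105: pressure = (-105 + 141) / 4 = 9.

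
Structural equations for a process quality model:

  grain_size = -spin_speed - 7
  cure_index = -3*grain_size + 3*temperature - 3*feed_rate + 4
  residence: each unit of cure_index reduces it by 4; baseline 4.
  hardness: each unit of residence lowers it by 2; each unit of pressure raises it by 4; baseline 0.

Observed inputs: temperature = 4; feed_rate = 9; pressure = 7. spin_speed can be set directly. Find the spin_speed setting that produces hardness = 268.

Substituting into the cure_index equation gives cure_index = 3*spin_speed + 10.
Substituting into the residence equation gives residence = -12*spin_speed - 36.
Substituting into the hardness equation gives hardness = 24*spin_speed + 100.
Solve 24*spin_speed + 100 = 268: spin_speed = (268 - 100) / 24 = 7.

spin_speed = 7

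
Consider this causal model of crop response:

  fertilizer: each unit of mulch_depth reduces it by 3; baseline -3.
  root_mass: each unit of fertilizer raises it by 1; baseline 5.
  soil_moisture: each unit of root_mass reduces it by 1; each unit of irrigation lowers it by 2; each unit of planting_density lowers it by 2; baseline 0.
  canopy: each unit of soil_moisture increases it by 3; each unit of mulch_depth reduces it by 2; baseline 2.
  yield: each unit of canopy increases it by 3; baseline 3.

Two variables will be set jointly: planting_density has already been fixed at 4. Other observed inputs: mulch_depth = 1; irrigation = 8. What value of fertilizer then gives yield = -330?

fertilizer = 8

With planting_density held at 4:
Intervening on fertilizer fixes its value directly, overriding its dependence on mulch_depth.
Substituting into the soil_moisture equation gives soil_moisture = -fertilizer - 29.
Substituting into the canopy equation gives canopy = -3*fertilizer - 87.
Substituting into the yield equation gives yield = -9*fertilizer - 258.
Solve -9*fertilizer - 258 = -330: fertilizer = (-330 + 258) / -9 = 8.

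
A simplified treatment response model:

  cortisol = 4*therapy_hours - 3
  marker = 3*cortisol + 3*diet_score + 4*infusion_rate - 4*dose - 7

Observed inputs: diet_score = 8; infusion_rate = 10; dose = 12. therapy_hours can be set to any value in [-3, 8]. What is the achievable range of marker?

Substituting into the marker equation gives marker = 12*therapy_hours.
Linear in therapy_hours, so extremes are at the endpoints: therapy_hours = -3 gives marker = -36; therapy_hours = 8 gives marker = 96.

-36 to 96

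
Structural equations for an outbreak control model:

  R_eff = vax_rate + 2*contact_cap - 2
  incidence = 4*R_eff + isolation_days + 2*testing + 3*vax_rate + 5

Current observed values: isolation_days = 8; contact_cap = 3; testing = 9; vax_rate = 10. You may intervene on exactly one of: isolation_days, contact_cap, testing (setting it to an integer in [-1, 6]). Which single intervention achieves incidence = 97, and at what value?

Intervening on isolation_days: incidence = isolation_days + 109. Reaching 97 requires isolation_days = -12, outside [-1, 6].
Intervening on contact_cap: incidence = 8*contact_cap + 93. Reaching 97 requires contact_cap = 1/2, not an integer.
Intervening on testing: with other inputs at their observed values, incidence = 2*testing + 99. Solving for 97 gives testing = -1, within [-1, 6].

set testing = -1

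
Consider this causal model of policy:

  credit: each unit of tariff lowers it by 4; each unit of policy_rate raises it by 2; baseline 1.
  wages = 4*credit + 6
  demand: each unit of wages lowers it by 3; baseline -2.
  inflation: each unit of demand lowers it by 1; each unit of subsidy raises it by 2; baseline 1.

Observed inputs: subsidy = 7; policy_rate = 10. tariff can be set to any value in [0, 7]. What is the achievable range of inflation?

-49 to 287

Substituting into the credit equation gives credit = -4*tariff + 21.
Substituting into the wages equation gives wages = -16*tariff + 90.
demand becomes 48*tariff - 272.
Substituting into the inflation equation gives inflation = -48*tariff + 287.
Linear in tariff, so extremes are at the endpoints: tariff = 0 gives inflation = 287; tariff = 7 gives inflation = -49.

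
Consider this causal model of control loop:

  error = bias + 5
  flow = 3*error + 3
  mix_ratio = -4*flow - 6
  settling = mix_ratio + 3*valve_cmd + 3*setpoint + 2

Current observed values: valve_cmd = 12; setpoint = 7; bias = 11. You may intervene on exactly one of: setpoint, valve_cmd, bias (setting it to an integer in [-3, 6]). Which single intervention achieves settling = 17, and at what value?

set bias = -3

Intervening on setpoint: settling = 3*setpoint - 172. Reaching 17 requires setpoint = 63, outside [-3, 6].
Intervening on valve_cmd: settling = 3*valve_cmd - 187. Reaching 17 requires valve_cmd = 68, outside [-3, 6].
Intervening on bias: with other inputs at their observed values, settling = -12*bias - 19. Solving for 17 gives bias = -3, within [-3, 6].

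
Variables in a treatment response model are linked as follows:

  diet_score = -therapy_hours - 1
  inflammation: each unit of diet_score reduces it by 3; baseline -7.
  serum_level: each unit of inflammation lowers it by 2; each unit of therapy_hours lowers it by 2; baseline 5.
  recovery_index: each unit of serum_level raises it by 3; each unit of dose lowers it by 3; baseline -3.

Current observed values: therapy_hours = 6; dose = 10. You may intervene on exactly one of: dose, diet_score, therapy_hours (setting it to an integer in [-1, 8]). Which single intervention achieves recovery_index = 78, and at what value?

set diet_score = 5

Intervening on dose: recovery_index = -3*dose - 108. Reaching 78 requires dose = -62, outside [-1, 8].
Intervening on diet_score: with other inputs at their observed values, recovery_index = 18*diet_score - 12. Solving for 78 gives diet_score = 5, within [-1, 8].
Intervening on therapy_hours: recovery_index = -24*therapy_hours + 6. Reaching 78 requires therapy_hours = -3, outside [-1, 8].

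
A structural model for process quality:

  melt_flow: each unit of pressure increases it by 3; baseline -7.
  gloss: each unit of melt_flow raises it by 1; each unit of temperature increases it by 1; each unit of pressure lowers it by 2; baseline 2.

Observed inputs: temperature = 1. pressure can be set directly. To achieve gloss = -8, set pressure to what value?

Substituting into the gloss equation gives gloss = pressure - 4.
Solve pressure - 4 = -8: pressure = (-8 + 4) / 1 = -4.

pressure = -4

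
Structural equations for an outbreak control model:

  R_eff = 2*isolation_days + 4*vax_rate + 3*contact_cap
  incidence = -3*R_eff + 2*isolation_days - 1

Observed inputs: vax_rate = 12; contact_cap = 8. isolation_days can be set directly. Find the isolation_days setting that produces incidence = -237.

isolation_days = 5

Substituting into the R_eff equation gives R_eff = 2*isolation_days + 72.
Substituting into the incidence equation gives incidence = -4*isolation_days - 217.
Solve -4*isolation_days - 217 = -237: isolation_days = (-237 + 217) / -4 = 5.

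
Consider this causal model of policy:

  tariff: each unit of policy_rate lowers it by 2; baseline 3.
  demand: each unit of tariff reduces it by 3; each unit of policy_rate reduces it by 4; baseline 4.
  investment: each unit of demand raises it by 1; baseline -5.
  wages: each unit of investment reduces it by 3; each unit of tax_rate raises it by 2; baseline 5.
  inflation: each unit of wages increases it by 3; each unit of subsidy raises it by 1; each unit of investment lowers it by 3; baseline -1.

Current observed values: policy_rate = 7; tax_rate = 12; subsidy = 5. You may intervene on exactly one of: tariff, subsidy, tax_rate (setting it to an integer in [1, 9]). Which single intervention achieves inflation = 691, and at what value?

set tariff = 7

Intervening on tariff: with other inputs at their observed values, inflation = 36*tariff + 439. Solving for 691 gives tariff = 7, within [1, 9].
Intervening on subsidy: inflation = subsidy + 38. Reaching 691 requires subsidy = 653, outside [1, 9].
Intervening on tax_rate: inflation = 6*tax_rate - 29. Reaching 691 requires tax_rate = 120, outside [1, 9].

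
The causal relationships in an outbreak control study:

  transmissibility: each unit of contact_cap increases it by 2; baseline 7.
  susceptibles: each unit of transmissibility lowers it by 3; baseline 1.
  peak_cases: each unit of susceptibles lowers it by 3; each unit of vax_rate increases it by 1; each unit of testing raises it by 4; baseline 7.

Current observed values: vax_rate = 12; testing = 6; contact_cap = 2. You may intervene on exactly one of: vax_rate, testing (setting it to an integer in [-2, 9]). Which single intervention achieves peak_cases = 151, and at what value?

Intervening on vax_rate: peak_cases = vax_rate + 127. Reaching 151 requires vax_rate = 24, outside [-2, 9].
Intervening on testing: with other inputs at their observed values, peak_cases = 4*testing + 115. Solving for 151 gives testing = 9, within [-2, 9].

set testing = 9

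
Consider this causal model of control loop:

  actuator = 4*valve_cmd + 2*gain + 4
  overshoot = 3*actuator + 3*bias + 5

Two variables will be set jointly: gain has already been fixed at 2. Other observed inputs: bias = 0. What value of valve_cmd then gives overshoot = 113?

With gain held at 2:
Substituting into the actuator equation gives actuator = 4*valve_cmd + 8.
Substituting into the overshoot equation gives overshoot = 12*valve_cmd + 29.
Solve 12*valve_cmd + 29 = 113: valve_cmd = (113 - 29) / 12 = 7.

valve_cmd = 7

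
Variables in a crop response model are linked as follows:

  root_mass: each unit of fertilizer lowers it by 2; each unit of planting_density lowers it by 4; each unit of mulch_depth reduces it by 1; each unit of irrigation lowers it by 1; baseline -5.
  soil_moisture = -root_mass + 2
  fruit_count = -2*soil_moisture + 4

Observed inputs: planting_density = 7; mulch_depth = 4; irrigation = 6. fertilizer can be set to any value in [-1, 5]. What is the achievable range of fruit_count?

-106 to -82

Substituting into the root_mass equation gives root_mass = -2*fertilizer - 43.
This gives soil_moisture = 2*fertilizer + 45.
Substituting into the fruit_count equation gives fruit_count = -4*fertilizer - 86.
Linear in fertilizer, so extremes are at the endpoints: fertilizer = -1 gives fruit_count = -82; fertilizer = 5 gives fruit_count = -106.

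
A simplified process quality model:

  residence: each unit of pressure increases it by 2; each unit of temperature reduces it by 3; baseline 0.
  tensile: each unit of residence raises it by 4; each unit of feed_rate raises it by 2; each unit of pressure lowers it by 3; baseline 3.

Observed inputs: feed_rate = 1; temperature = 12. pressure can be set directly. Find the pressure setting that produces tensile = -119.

Substituting into the residence equation gives residence = 2*pressure - 36.
Substituting into the tensile equation gives tensile = 5*pressure - 139.
Solve 5*pressure - 139 = -119: pressure = (-119 + 139) / 5 = 4.

pressure = 4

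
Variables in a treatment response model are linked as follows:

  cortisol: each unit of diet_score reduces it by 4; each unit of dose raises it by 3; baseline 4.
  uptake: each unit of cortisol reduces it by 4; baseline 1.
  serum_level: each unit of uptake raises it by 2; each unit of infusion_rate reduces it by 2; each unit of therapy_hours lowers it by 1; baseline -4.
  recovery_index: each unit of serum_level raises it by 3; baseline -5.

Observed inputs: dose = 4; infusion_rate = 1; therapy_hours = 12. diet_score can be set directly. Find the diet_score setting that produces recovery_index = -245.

diet_score = 2

Substituting into the cortisol equation gives cortisol = -4*diet_score + 16.
So uptake = 16*diet_score - 63.
Substituting into the serum_level equation gives serum_level = 32*diet_score - 144.
Substituting into the recovery_index equation gives recovery_index = 96*diet_score - 437.
Solve 96*diet_score - 437 = -245: diet_score = (-245 + 437) / 96 = 2.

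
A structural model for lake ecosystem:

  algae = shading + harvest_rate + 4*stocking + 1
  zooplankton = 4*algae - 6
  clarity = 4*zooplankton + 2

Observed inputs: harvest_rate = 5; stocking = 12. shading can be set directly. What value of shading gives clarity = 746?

shading = -6

Substituting into the algae equation gives algae = shading + 54.
zooplankton becomes 4*shading + 210.
Substituting into the clarity equation gives clarity = 16*shading + 842.
Solve 16*shading + 842 = 746: shading = (746 - 842) / 16 = -6.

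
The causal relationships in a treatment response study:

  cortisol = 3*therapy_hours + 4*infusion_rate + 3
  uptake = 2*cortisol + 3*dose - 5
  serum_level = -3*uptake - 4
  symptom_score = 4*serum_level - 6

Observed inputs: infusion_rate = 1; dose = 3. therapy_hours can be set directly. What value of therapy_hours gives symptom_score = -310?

Substituting into the cortisol equation gives cortisol = 3*therapy_hours + 7.
Substituting into the uptake equation gives uptake = 6*therapy_hours + 18.
Substituting into the serum_level equation gives serum_level = -18*therapy_hours - 58.
So symptom_score = -72*therapy_hours - 238.
Solve -72*therapy_hours - 238 = -310: therapy_hours = (-310 + 238) / -72 = 1.

therapy_hours = 1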